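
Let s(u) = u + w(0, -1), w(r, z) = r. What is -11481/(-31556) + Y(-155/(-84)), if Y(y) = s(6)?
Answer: 200817/31556 ≈ 6.3638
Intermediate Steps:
s(u) = u (s(u) = u + 0 = u)
Y(y) = 6
-11481/(-31556) + Y(-155/(-84)) = -11481/(-31556) + 6 = -11481*(-1/31556) + 6 = 11481/31556 + 6 = 200817/31556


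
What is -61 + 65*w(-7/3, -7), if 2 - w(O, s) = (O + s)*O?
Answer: -12119/9 ≈ -1346.6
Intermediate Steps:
w(O, s) = 2 - O*(O + s) (w(O, s) = 2 - (O + s)*O = 2 - O*(O + s))
-61 + 65*w(-7/3, -7) = -61 + 65*(2 - (-7/3)**2 - 1*(-7/3)*(-7)) = -61 + 65*(2 - 1*49/9 - 49/3) = -61 + 65*(2 - 49/9 - 49/3) = -61 + 65*(-178/9) = -61 - 11570/9 = -12119/9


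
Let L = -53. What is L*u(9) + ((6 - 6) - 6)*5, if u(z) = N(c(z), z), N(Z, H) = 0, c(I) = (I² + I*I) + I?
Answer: -30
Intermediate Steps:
c(I) = I + 2*I² (c(I) = (I² + I²) + I = 2*I² + I = I + 2*I²)
u(z) = 0
L*u(9) + ((6 - 6) - 6)*5 = -53*0 + ((6 - 6) - 6)*5 = 0 + (0 - 6)*5 = 0 - 6*5 = 0 - 30 = -30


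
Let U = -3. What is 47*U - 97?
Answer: -238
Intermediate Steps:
47*U - 97 = 47*(-3) - 97 = -141 - 97 = -238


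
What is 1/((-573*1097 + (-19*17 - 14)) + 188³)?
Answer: 1/6015754 ≈ 1.6623e-7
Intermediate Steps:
1/((-573*1097 + (-19*17 - 14)) + 188³) = 1/((-628581 + (-323 - 14)) + 6644672) = 1/((-628581 - 337) + 6644672) = 1/(-628918 + 6644672) = 1/6015754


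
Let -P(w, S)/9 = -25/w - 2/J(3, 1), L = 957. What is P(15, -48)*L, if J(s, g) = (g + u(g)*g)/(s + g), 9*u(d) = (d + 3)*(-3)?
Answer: -192357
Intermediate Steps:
u(d) = -1 - d/3 (u(d) = ((d + 3)*(-3))/9 = ((3 + d)*(-3))/9 = (-9 - 3*d)/9 = -1 - d/3)
J(s, g) = (g + g*(-1 - g/3))/(g + s) (J(s, g) = (g + (-1 - g/3)*g)/(s + g) = (g + g*(-1 - g/3))/(g + s))
P(w, S) = -216 + 225/w (P(w, S) = -9*(-25/w - 2/((-1*1**2/(3*1 + 3*3)))) = -9*(-25/w - 2/((-1*1/(3 + 9)))) = -9*(-25/w - 2/((-1*1/12))) = -9*(-25/w - 2/((-1*1*1/12))) = -9*(-25/w - 2/(-1/12)) = -9*(-25/w - 2*(-12)) = -9*(-25/w + 24) = -9*(24 - 25/w) = -216 + 225/w)
P(15, -48)*L = (-216 + 225/15)*957 = (-216 + 225*(1/15))*957 = (-216 + 15)*957 = -201*957 = -192357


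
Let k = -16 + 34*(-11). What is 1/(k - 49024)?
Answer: -1/49414 ≈ -2.0237e-5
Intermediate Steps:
k = -390 (k = -16 - 374 = -390)
1/(k - 49024) = 1/(-390 - 49024) = 1/(-49414) = -1/49414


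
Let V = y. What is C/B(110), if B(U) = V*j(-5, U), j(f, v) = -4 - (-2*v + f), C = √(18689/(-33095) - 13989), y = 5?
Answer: 2*I*√3830619198295/36569975 ≈ 0.10704*I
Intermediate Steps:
V = 5
C = 2*I*√3830619198295/33095 (C = √(18689*(-1/33095) - 13989) = √(-18689/33095 - 13989) = √(-462984644/33095) = 2*I*√3830619198295/33095 ≈ 118.28*I)
j(f, v) = -4 - f + 2*v (j(f, v) = -4 - (f - 2*v) = -4 + (-f + 2*v) = -4 - f + 2*v)
B(U) = 5 + 10*U (B(U) = 5*(-4 - 1*(-5) + 2*U) = 5*(-4 + 5 + 2*U) = 5*(1 + 2*U) = 5 + 10*U)
C/B(110) = (2*I*√3830619198295/33095)/(5 + 10*110) = (2*I*√3830619198295/33095)/(5 + 1100) = (2*I*√3830619198295/33095)/1105 = (2*I*√3830619198295/33095)*(1/1105) = 2*I*√3830619198295/36569975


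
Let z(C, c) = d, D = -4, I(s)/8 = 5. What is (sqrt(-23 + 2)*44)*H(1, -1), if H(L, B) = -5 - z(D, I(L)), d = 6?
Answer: -484*I*sqrt(21) ≈ -2218.0*I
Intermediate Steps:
I(s) = 40 (I(s) = 8*5 = 40)
z(C, c) = 6
H(L, B) = -11 (H(L, B) = -5 - 1*6 = -5 - 6 = -11)
(sqrt(-23 + 2)*44)*H(1, -1) = (sqrt(-23 + 2)*44)*(-11) = (sqrt(-21)*44)*(-11) = ((I*sqrt(21))*44)*(-11) = (44*I*sqrt(21))*(-11) = -484*I*sqrt(21)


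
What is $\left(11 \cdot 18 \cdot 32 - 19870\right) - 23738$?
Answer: $-37272$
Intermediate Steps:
$\left(11 \cdot 18 \cdot 32 - 19870\right) - 23738 = \left(198 \cdot 32 - 19870\right) - 23738 = \left(6336 - 19870\right) - 23738 = -13534 - 23738 = -37272$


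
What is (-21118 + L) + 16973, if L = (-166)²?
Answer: 23411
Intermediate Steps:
L = 27556
(-21118 + L) + 16973 = (-21118 + 27556) + 16973 = 6438 + 16973 = 23411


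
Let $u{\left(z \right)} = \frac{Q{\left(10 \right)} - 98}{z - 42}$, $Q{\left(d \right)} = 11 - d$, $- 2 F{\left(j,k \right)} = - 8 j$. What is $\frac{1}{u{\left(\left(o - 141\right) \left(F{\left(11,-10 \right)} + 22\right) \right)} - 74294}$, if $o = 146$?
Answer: $- \frac{288}{21396769} \approx -1.346 \cdot 10^{-5}$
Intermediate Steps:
$F{\left(j,k \right)} = 4 j$ ($F{\left(j,k \right)} = - \frac{\left(-8\right) j}{2} = 4 j$)
$u{\left(z \right)} = - \frac{97}{-42 + z}$ ($u{\left(z \right)} = \frac{\left(11 - 10\right) - 98}{z - 42} = \frac{\left(11 - 10\right) - 98}{-42 + z} = \frac{1 - 98}{-42 + z} = - \frac{97}{-42 + z}$)
$\frac{1}{u{\left(\left(o - 141\right) \left(F{\left(11,-10 \right)} + 22\right) \right)} - 74294} = \frac{1}{- \frac{97}{-42 + \left(146 - 141\right) \left(4 \cdot 11 + 22\right)} - 74294} = \frac{1}{- \frac{97}{-42 + 5 \left(44 + 22\right)} - 74294} = \frac{1}{- \frac{97}{-42 + 5 \cdot 66} - 74294} = \frac{1}{- \frac{97}{-42 + 330} - 74294} = \frac{1}{- \frac{97}{288} - 74294} = \frac{1}{- \frac{21396769}{288}} = - \frac{288}{21396769}$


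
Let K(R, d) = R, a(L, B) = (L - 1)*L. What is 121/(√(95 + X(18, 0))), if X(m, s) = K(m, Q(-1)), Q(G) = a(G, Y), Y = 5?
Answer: 121*√113/113 ≈ 11.383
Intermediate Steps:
a(L, B) = L*(-1 + L) (a(L, B) = (-1 + L)*L = L*(-1 + L))
Q(G) = G*(-1 + G)
X(m, s) = m
121/(√(95 + X(18, 0))) = 121/(√(95 + 18)) = 121/(√113) = 121*(√113/113) = 121*√113/113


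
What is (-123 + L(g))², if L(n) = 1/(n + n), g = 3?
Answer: 543169/36 ≈ 15088.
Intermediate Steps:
L(n) = 1/(2*n)
(-123 + L(g))² = (-123 + (½)/3)² = (-123 + (½)*(⅓))² = (-123 + ⅙)² = (-737/6)² = 543169/36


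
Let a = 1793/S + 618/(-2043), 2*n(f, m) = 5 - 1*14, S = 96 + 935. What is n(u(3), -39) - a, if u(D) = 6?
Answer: -8336293/1404222 ≈ -5.9366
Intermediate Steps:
S = 1031
n(f, m) = -9/2 (n(f, m) = (5 - 1*14)/2 = (5 - 14)/2 = (½)*(-9) = -9/2)
a = 1008647/702111 (a = 1793/1031 + 618/(-2043) = 1793*(1/1031) + 618*(-1/2043) = 1793/1031 - 206/681 = 1008647/702111 ≈ 1.4366)
n(u(3), -39) - a = -9/2 - 1*1008647/702111 = -9/2 - 1008647/702111 = -8336293/1404222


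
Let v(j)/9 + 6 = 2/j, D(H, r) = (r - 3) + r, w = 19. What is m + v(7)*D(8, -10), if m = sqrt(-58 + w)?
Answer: 8280/7 + I*sqrt(39) ≈ 1182.9 + 6.245*I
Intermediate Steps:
D(H, r) = -3 + 2*r (D(H, r) = (-3 + r) + r = -3 + 2*r)
m = I*sqrt(39) (m = sqrt(-58 + 19) = sqrt(-39) = I*sqrt(39) ≈ 6.245*I)
v(j) = -54 + 18/j (v(j) = -54 + 9*(2/j) = -54 + 18/j)
m + v(7)*D(8, -10) = I*sqrt(39) + (-54 + 18/7)*(-3 + 2*(-10)) = I*sqrt(39) + (-54 + 18*(1/7))*(-3 - 20) = I*sqrt(39) + (-54 + 18/7)*(-23) = I*sqrt(39) - 360/7*(-23) = I*sqrt(39) + 8280/7 = 8280/7 + I*sqrt(39)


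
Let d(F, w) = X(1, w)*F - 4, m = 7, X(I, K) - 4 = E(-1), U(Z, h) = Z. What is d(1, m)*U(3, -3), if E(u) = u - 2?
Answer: -9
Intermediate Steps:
E(u) = -2 + u
X(I, K) = 1 (X(I, K) = 4 + (-2 - 1) = 4 - 3 = 1)
d(F, w) = -4 + F (d(F, w) = 1*F - 4 = F - 4 = -4 + F)
d(1, m)*U(3, -3) = (-4 + 1)*3 = -3*3 = -9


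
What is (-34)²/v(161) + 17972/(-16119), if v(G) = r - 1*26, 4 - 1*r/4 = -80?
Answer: 6531122/2498445 ≈ 2.6141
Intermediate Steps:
r = 336 (r = 16 - 4*(-80) = 16 + 320 = 336)
v(G) = 310 (v(G) = 336 - 1*26 = 336 - 26 = 310)
(-34)²/v(161) + 17972/(-16119) = (-34)²/310 + 17972/(-16119) = 1156*(1/310) + 17972*(-1/16119) = 578/155 - 17972/16119 = 6531122/2498445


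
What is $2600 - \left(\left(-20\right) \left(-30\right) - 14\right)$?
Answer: $2014$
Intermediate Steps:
$2600 - \left(\left(-20\right) \left(-30\right) - 14\right) = 2600 - \left(600 - 14\right) = 2600 - 586 = 2014$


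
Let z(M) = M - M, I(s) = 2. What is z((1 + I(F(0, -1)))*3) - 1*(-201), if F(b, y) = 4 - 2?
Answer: 201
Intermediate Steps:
F(b, y) = 2
z(M) = 0
z((1 + I(F(0, -1)))*3) - 1*(-201) = 0 - 1*(-201) = 0 + 201 = 201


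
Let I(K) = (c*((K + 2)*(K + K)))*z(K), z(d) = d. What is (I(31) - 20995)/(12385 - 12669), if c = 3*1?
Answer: -169283/284 ≈ -596.07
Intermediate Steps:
c = 3
I(K) = 6*K**2*(2 + K) (I(K) = (3*((K + 2)*(K + K)))*K = (3*((2 + K)*(2*K)))*K = (3*(2*K*(2 + K)))*K = (6*K*(2 + K))*K = 6*K**2*(2 + K))
(I(31) - 20995)/(12385 - 12669) = (6*31**2*(2 + 31) - 20995)/(12385 - 12669) = (6*961*33 - 20995)/(-284) = (190278 - 20995)*(-1/284) = 169283*(-1/284) = -169283/284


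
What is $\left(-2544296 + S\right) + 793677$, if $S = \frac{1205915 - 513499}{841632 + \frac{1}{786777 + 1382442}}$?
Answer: $- \frac{3196075815937435067}{1825684125409} \approx -1.7506 \cdot 10^{6}$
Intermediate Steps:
$S = \frac{1502001943104}{1825684125409}$ ($S = \frac{692416}{841632 + \frac{1}{2169219}} = \frac{692416}{\frac{1825684125409}{2169219}} = 692416 \cdot \frac{2169219}{1825684125409} = \frac{1502001943104}{1825684125409} \approx 0.82271$)
$\left(-2544296 + S\right) + 793677 = \left(-2544296 + \frac{1502001943104}{1825684125409}\right) + 793677 = - \frac{4645079315539673960}{1825684125409} + 793677 = - \frac{3196075815937435067}{1825684125409}$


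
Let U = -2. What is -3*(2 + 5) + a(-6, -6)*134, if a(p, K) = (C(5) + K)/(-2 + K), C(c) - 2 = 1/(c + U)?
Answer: 485/12 ≈ 40.417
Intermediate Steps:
C(c) = 2 + 1/(-2 + c) (C(c) = 2 + 1/(c - 2) = 2 + 1/(-2 + c))
a(p, K) = (7/3 + K)/(-2 + K) (a(p, K) = ((-3 + 2*5)/(-2 + 5) + K)/(-2 + K) = ((-3 + 10)/3 + K)/(-2 + K) = ((1/3)*7 + K)/(-2 + K) = (7/3 + K)/(-2 + K))
-3*(2 + 5) + a(-6, -6)*134 = -3*(2 + 5) + ((7/3 - 6)/(-2 - 6))*134 = -3*7 + (-11/3/(-8))*134 = -21 - 1/8*(-11/3)*134 = -21 + (11/24)*134 = -21 + 737/12 = 485/12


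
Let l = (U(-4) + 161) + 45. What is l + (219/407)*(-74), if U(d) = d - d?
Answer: 1828/11 ≈ 166.18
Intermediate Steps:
U(d) = 0
l = 206 (l = (0 + 161) + 45 = 161 + 45 = 206)
l + (219/407)*(-74) = 206 + (219/407)*(-74) = 206 - 438/11 = 1828/11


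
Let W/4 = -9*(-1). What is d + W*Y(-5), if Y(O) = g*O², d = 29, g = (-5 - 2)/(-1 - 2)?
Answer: 2129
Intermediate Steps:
g = 7/3 (g = -7/(-3) = -7*(-⅓) = 7/3 ≈ 2.3333)
Y(O) = 7*O²/3
W = 36 (W = 4*(-9*(-1)) = 4*9 = 36)
d + W*Y(-5) = 29 + 36*((7/3)*(-5)²) = 29 + 36*((7/3)*25) = 29 + 36*(175/3) = 29 + 2100 = 2129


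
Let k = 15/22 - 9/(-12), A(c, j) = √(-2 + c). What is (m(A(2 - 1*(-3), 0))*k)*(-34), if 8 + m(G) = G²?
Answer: 5355/22 ≈ 243.41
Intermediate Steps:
k = 63/44 (k = 15*(1/22) - 9*(-1/12) = 15/22 + ¾ = 63/44 ≈ 1.4318)
m(G) = -8 + G²
(m(A(2 - 1*(-3), 0))*k)*(-34) = ((-8 + (√(-2 + (2 - 1*(-3))))²)*(63/44))*(-34) = ((-8 + (√(-2 + (2 + 3)))²)*(63/44))*(-34) = ((-8 + (√(-2 + 5))²)*(63/44))*(-34) = ((-8 + (√3)²)*(63/44))*(-34) = ((-8 + 3)*(63/44))*(-34) = -5*63/44*(-34) = -315/44*(-34) = 5355/22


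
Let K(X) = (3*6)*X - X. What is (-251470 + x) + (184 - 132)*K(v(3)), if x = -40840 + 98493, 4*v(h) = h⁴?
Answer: -175916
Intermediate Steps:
v(h) = h⁴/4
K(X) = 17*X (K(X) = 18*X - X = 17*X)
x = 57653
(-251470 + x) + (184 - 132)*K(v(3)) = (-251470 + 57653) + (184 - 132)*(17*((¼)*3⁴)) = -193817 + 52*(17*((¼)*81)) = -193817 + 52*(17*(81/4)) = -193817 + 52*(1377/4) = -193817 + 17901 = -175916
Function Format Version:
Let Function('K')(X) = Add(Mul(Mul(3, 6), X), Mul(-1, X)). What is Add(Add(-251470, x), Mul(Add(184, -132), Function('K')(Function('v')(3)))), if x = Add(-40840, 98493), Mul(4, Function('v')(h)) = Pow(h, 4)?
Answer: -175916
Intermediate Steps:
Function('v')(h) = Mul(Rational(1, 4), Pow(h, 4))
Function('K')(X) = Mul(17, X) (Function('K')(X) = Add(Mul(18, X), Mul(-1, X)) = Mul(17, X))
x = 57653
Add(Add(-251470, x), Mul(Add(184, -132), Function('K')(Function('v')(3)))) = Add(Add(-251470, 57653), Mul(Add(184, -132), Mul(17, Mul(Rational(1, 4), Pow(3, 4))))) = Add(-193817, Mul(52, Mul(17, Mul(Rational(1, 4), 81)))) = Add(-193817, Mul(52, Mul(17, Rational(81, 4)))) = Add(-193817, Mul(52, Rational(1377, 4))) = Add(-193817, 17901) = -175916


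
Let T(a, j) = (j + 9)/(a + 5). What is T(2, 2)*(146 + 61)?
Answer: 2277/7 ≈ 325.29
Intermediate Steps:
T(a, j) = (9 + j)/(5 + a)
T(2, 2)*(146 + 61) = ((9 + 2)/(5 + 2))*(146 + 61) = (11/7)*207 = 2277/7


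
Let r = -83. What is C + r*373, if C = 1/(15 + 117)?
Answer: -4086587/132 ≈ -30959.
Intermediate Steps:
C = 1/132 ≈ 0.0075758
C + r*373 = 1/132 - 83*373 = 1/132 - 30959 = -4086587/132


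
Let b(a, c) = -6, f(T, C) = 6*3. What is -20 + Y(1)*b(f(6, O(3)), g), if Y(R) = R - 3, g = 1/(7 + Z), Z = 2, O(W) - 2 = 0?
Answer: -8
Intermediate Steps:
O(W) = 2 (O(W) = 2 + 0 = 2)
f(T, C) = 18
g = ⅑ (g = 1/(7 + 2) = 1/9 = ⅑ ≈ 0.11111)
Y(R) = -3 + R
-20 + Y(1)*b(f(6, O(3)), g) = -20 + (-3 + 1)*(-6) = -20 - 2*(-6) = -20 + 12 = -8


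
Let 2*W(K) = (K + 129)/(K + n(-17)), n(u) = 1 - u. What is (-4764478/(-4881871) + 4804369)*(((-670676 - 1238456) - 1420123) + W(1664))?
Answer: -262679222298678846113679/16422614044 ≈ -1.5995e+13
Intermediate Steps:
W(K) = (129 + K)/(2*(18 + K)) (W(K) = ((K + 129)/(K + (1 - 1*(-17))))/2 = ((129 + K)/(K + (1 + 17)))/2 = ((129 + K)/(K + 18))/2 = ((129 + K)/(18 + K))/2 = (129 + K)/(2*(18 + K)))
(-4764478/(-4881871) + 4804369)*(((-670676 - 1238456) - 1420123) + W(1664)) = (-4764478/(-4881871) + 4804369)*(((-670676 - 1238456) - 1420123) + (129 + 1664)/(2*(18 + 1664))) = (-4764478*(-1/4881871) + 4804369)*((-1909132 - 1420123) + (½)*1793/1682) = (4764478/4881871 + 4804369)*(-3329255 + (½)*(1/1682)*1793) = 23454314458877*(-3329255 + 1793/3364)/4881871 = (23454314458877/4881871)*(-11199612027/3364) = -262679222298678846113679/16422614044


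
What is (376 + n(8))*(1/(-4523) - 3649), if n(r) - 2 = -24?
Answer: -5842567512/4523 ≈ -1.2917e+6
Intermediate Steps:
n(r) = -22 (n(r) = 2 - 24 = -22)
(376 + n(8))*(1/(-4523) - 3649) = (376 - 22)*(1/(-4523) - 3649) = 354*(-1/4523 - 3649) = 354*(-16504428/4523) = -5842567512/4523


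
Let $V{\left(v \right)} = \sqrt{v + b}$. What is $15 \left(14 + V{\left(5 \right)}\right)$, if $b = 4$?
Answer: $255$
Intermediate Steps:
$V{\left(v \right)} = \sqrt{4 + v}$ ($V{\left(v \right)} = \sqrt{v + 4} = \sqrt{4 + v}$)
$15 \left(14 + V{\left(5 \right)}\right) = 15 \left(14 + \sqrt{4 + 5}\right) = 15 \left(14 + \sqrt{9}\right) = 15 \left(14 + 3\right) = 15 \cdot 17 = 255$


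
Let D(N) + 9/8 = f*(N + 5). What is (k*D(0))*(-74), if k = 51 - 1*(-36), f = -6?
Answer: 801531/4 ≈ 2.0038e+5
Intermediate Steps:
D(N) = -249/8 - 6*N (D(N) = -9/8 - 6*(N + 5) = -9/8 - 6*(5 + N) = -9/8 + (-30 - 6*N) = -249/8 - 6*N)
k = 87 (k = 51 + 36 = 87)
(k*D(0))*(-74) = (87*(-249/8 - 6*0))*(-74) = (87*(-249/8 + 0))*(-74) = (87*(-249/8))*(-74) = -21663/8*(-74) = 801531/4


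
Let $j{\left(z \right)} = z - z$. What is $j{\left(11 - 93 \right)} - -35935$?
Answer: $35935$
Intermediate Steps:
$j{\left(z \right)} = 0$
$j{\left(11 - 93 \right)} - -35935 = 0 - -35935 = 0 + 35935 = 35935$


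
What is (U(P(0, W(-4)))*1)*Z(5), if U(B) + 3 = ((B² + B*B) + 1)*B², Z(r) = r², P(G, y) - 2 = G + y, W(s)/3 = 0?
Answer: 825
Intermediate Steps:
W(s) = 0 (W(s) = 3*0 = 0)
P(G, y) = 2 + G + y (P(G, y) = 2 + (G + y) = 2 + G + y)
U(B) = -3 + B²*(1 + 2*B²) (U(B) = -3 + ((B² + B*B) + 1)*B² = -3 + ((B² + B²) + 1)*B² = -3 + (2*B² + 1)*B² = -3 + (1 + 2*B²)*B² = -3 + B²*(1 + 2*B²))
(U(P(0, W(-4)))*1)*Z(5) = ((-3 + (2 + 0 + 0)² + 2*(2 + 0 + 0)⁴)*1)*5² = ((-3 + 2² + 2*2⁴)*1)*25 = ((-3 + 4 + 2*16)*1)*25 = ((-3 + 4 + 32)*1)*25 = (33*1)*25 = 33*25 = 825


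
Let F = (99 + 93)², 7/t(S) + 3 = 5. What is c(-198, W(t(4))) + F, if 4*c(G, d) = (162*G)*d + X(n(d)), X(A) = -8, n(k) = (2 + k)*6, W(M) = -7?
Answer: 92995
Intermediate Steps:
t(S) = 7/2 (t(S) = 7/(-3 + 5) = 7/2)
n(k) = 12 + 6*k
F = 36864 (F = 192² = 36864)
c(G, d) = -2 + 81*G*d/2 (c(G, d) = ((162*G)*d - 8)/4 = (162*G*d - 8)/4 = (-8 + 162*G*d)/4 = -2 + 81*G*d/2)
c(-198, W(t(4))) + F = (-2 + (81/2)*(-198)*(-7)) + 36864 = (-2 + 56133) + 36864 = 56131 + 36864 = 92995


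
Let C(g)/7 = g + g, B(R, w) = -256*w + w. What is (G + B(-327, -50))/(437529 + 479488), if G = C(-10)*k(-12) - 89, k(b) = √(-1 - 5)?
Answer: 12661/917017 - 140*I*√6/917017 ≈ 0.013807 - 0.00037396*I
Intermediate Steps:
B(R, w) = -255*w
k(b) = I*√6 (k(b) = √(-6) = I*√6)
C(g) = 14*g (C(g) = 7*(g + g) = 7*(2*g) = 14*g)
G = -89 - 140*I*√6 (G = (14*(-10))*(I*√6) - 89 = -140*I*√6 - 89 = -89 - 140*I*√6 ≈ -89.0 - 342.93*I)
(G + B(-327, -50))/(437529 + 479488) = ((-89 - 140*I*√6) - 255*(-50))/(437529 + 479488) = ((-89 - 140*I*√6) + 12750)/917017 = (12661 - 140*I*√6)*(1/917017) = 12661/917017 - 140*I*√6/917017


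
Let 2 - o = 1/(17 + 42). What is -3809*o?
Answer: -445653/59 ≈ -7553.4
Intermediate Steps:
o = 117/59 (o = 2 - 1/(17 + 42) = 2 - 1/59 = 117/59 ≈ 1.9831)
-3809*o = -3809*117/59 = -445653/59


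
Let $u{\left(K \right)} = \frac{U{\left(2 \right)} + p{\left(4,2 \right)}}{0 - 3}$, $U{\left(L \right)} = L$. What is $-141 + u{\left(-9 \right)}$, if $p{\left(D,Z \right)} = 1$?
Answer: $-142$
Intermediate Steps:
$u{\left(K \right)} = -1$ ($u{\left(K \right)} = \frac{2 + 1}{0 - 3} = \frac{3}{-3} = 3 \left(- \frac{1}{3}\right) = -1$)
$-141 + u{\left(-9 \right)} = -141 - 1 = -142$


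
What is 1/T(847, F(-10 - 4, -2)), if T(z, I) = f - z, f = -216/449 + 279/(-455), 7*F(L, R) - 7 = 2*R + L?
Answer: -204295/173261416 ≈ -0.0011791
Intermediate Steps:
F(L, R) = 1 + L/7 + 2*R/7 (F(L, R) = 1 + (2*R + L)/7 = 1 + (L + 2*R)/7 = 1 + (L/7 + 2*R/7) = 1 + L/7 + 2*R/7)
f = -223551/204295 (f = -216*1/449 + 279*(-1/455) = -216/449 - 279/455 = -223551/204295 ≈ -1.0943)
T(z, I) = -223551/204295 - z
1/T(847, F(-10 - 4, -2)) = 1/(-223551/204295 - 1*847) = 1/(-223551/204295 - 847) = 1/(-173261416/204295) = -204295/173261416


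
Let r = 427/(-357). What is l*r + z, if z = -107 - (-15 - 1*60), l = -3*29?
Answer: 1225/17 ≈ 72.059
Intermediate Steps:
l = -87
r = -61/51 (r = 427*(-1/357) = -61/51 ≈ -1.1961)
z = -32 (z = -107 - (-15 - 60) = -107 - 1*(-75) = -107 + 75 = -32)
l*r + z = -87*(-61/51) - 32 = 1769/17 - 32 = 1225/17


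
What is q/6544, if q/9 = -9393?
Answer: -84537/6544 ≈ -12.918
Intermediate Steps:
q = -84537 (q = 9*(-9393) = -84537)
q/6544 = -84537/6544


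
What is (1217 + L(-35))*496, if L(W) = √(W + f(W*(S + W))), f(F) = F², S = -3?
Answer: 603632 + 496*√1768865 ≈ 1.2633e+6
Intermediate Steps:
L(W) = √(W + W²*(-3 + W)²) (L(W) = √(W + (W*(-3 + W))²) = √(W + W²*(-3 + W)²))
(1217 + L(-35))*496 = (1217 + √(-35*(1 - 35*(-3 - 35)²)))*496 = (1217 + √(-35*(1 - 35*(-38)²)))*496 = (1217 + √(-35*(1 - 35*1444)))*496 = (1217 + √(-35*(1 - 50540)))*496 = (1217 + √(-35*(-50539)))*496 = (1217 + √1768865)*496 = 603632 + 496*√1768865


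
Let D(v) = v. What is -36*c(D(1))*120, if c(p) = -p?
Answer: 4320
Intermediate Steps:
-36*c(D(1))*120 = -(-36)*120 = -36*(-1)*120 = 36*120 = 4320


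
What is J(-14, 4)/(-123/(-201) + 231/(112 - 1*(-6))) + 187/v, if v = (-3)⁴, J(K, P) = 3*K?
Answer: -23097307/1645515 ≈ -14.037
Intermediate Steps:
v = 81
J(-14, 4)/(-123/(-201) + 231/(112 - 1*(-6))) + 187/v = (3*(-14))/(-123/(-201) + 231/(112 - 1*(-6))) + 187/81 = -42/(-123*(-1/201) + 231/(112 + 6)) + 187*(1/81) = -42/(41/67 + 231/118) + 187/81 = -42/20315/7906 + 187/81 = -42*7906/20315 + 187/81 = -332052/20315 + 187/81 = -23097307/1645515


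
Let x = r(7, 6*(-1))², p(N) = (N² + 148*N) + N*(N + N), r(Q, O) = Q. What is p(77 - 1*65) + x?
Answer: 2257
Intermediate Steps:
p(N) = 3*N² + 148*N (p(N) = (N² + 148*N) + N*(2*N) = (N² + 148*N) + 2*N² = 3*N² + 148*N)
x = 49 (x = 7² = 49)
p(77 - 1*65) + x = (77 - 1*65)*(148 + 3*(77 - 1*65)) + 49 = (77 - 65)*(148 + 3*(77 - 65)) + 49 = 12*(148 + 3*12) + 49 = 12*(148 + 36) + 49 = 12*184 + 49 = 2208 + 49 = 2257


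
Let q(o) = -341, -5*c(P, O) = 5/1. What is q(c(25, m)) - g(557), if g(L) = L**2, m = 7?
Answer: -310590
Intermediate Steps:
c(P, O) = -1 (c(P, O) = -1/1 = -1)
q(c(25, m)) - g(557) = -341 - 1*557**2 = -341 - 1*310249 = -341 - 310249 = -310590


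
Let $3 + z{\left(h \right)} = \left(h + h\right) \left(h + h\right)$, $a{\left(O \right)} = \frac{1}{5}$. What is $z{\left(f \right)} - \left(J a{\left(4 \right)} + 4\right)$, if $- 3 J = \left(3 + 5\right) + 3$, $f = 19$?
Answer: $\frac{21566}{15} \approx 1437.7$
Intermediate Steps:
$a{\left(O \right)} = \frac{1}{5}$
$z{\left(h \right)} = -3 + 4 h^{2}$ ($z{\left(h \right)} = -3 + \left(h + h\right) \left(h + h\right) = -3 + 2 h 2 h = -3 + 4 h^{2}$)
$J = - \frac{11}{3}$ ($J = - \frac{\left(3 + 5\right) + 3}{3} = - \frac{8 + 3}{3} = \left(- \frac{1}{3}\right) 11 = - \frac{11}{3} \approx -3.6667$)
$z{\left(f \right)} - \left(J a{\left(4 \right)} + 4\right) = \left(-3 + 4 \cdot 19^{2}\right) - \left(\left(- \frac{11}{3}\right) \frac{1}{5} + 4\right) = \left(-3 + 4 \cdot 361\right) - \left(- \frac{11}{15} + 4\right) = \left(-3 + 1444\right) - \frac{49}{15} = 1441 - \frac{49}{15} = \frac{21566}{15}$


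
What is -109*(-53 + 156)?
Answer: -11227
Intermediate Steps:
-109*(-53 + 156) = -109*103 = -11227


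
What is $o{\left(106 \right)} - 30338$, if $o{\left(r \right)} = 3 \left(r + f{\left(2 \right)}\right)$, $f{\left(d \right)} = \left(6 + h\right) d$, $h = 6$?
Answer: $-29948$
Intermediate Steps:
$f{\left(d \right)} = 12 d$ ($f{\left(d \right)} = \left(6 + 6\right) d = 12 d$)
$o{\left(r \right)} = 72 + 3 r$ ($o{\left(r \right)} = 3 \left(r + 12 \cdot 2\right) = 3 \left(r + 24\right) = 3 \left(24 + r\right) = 72 + 3 r$)
$o{\left(106 \right)} - 30338 = \left(72 + 3 \cdot 106\right) - 30338 = \left(72 + 318\right) - 30338 = 390 - 30338 = -29948$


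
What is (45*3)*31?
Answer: 4185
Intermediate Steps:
(45*3)*31 = 135*31 = 4185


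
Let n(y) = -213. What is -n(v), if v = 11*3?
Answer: 213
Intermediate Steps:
v = 33
-n(v) = -1*(-213) = 213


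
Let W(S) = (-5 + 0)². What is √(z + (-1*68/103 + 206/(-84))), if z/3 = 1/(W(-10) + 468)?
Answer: I*√14129826185706/2132718 ≈ 1.7625*I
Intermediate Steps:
W(S) = 25 (W(S) = (-5)² = 25)
z = 3/493 (z = 3/(25 + 468) = 3/493 ≈ 0.0060852)
√(z + (-1*68/103 + 206/(-84))) = √(3/493 + (-1*68/103 + 206/(-84))) = √(3/493 + (-68*1/103 + 206*(-1/84))) = √(3/493 + (-68/103 - 103/42)) = √(3/493 - 13465/4326) = √(-6625267/2132718) = I*√14129826185706/2132718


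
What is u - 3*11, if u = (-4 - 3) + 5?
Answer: -35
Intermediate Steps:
u = -2 (u = -7 + 5 = -2)
u - 3*11 = -2 - 3*11 = -2 - 33 = -35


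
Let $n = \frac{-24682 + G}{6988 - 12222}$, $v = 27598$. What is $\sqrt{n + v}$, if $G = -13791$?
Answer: $\frac{3 \sqrt{84026871530}}{5234} \approx 166.15$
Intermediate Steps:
$n = \frac{38473}{5234}$ ($n = \frac{-24682 - 13791}{6988 - 12222} = - \frac{38473}{-5234} = \left(-38473\right) \left(- \frac{1}{5234}\right) = \frac{38473}{5234} \approx 7.3506$)
$\sqrt{n + v} = \sqrt{\frac{38473}{5234} + 27598} = \sqrt{\frac{144486405}{5234}} = \frac{3 \sqrt{84026871530}}{5234}$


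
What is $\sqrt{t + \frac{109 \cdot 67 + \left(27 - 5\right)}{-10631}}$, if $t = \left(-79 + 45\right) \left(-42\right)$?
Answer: $\frac{\sqrt{161312061833}}{10631} \approx 37.78$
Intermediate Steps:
$t = 1428$ ($t = \left(-34\right) \left(-42\right) = 1428$)
$\sqrt{t + \frac{109 \cdot 67 + \left(27 - 5\right)}{-10631}} = \sqrt{1428 + \frac{109 \cdot 67 + \left(27 - 5\right)}{-10631}} = \sqrt{1428 + \left(7303 + \left(27 - 5\right)\right) \left(- \frac{1}{10631}\right)} = \sqrt{1428 + \left(7303 + 22\right) \left(- \frac{1}{10631}\right)} = \sqrt{1428 + 7325 \left(- \frac{1}{10631}\right)} = \sqrt{1428 - \frac{7325}{10631}} = \sqrt{\frac{15173743}{10631}} = \frac{\sqrt{161312061833}}{10631}$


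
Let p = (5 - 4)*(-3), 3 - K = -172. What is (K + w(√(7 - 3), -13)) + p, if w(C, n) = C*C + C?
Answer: 178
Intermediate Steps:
w(C, n) = C + C² (w(C, n) = C² + C = C + C²)
K = 175 (K = 3 - 1*(-172) = 3 + 172 = 175)
p = -3 (p = 1*(-3) = -3)
(K + w(√(7 - 3), -13)) + p = (175 + √(7 - 3)*(1 + √(7 - 3))) - 3 = (175 + √4*(1 + √4)) - 3 = (175 + 2*(1 + 2)) - 3 = (175 + 2*3) - 3 = (175 + 6) - 3 = 181 - 3 = 178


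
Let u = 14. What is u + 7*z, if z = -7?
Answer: -35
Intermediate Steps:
u + 7*z = 14 + 7*(-7) = 14 - 49 = -35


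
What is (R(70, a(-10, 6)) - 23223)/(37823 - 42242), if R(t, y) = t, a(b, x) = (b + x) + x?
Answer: 23153/4419 ≈ 5.2394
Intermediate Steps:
a(b, x) = b + 2*x
(R(70, a(-10, 6)) - 23223)/(37823 - 42242) = (70 - 23223)/(37823 - 42242) = -23153/(-4419) = -23153*(-1/4419) = 23153/4419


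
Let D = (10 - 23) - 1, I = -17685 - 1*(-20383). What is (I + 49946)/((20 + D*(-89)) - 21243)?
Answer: -17548/6659 ≈ -2.6352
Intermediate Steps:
I = 2698 (I = -17685 + 20383 = 2698)
D = -14 (D = -13 - 1 = -14)
(I + 49946)/((20 + D*(-89)) - 21243) = (2698 + 49946)/((20 - 14*(-89)) - 21243) = 52644/((20 + 1246) - 21243) = 52644/(1266 - 21243) = 52644/(-19977) = 52644*(-1/19977) = -17548/6659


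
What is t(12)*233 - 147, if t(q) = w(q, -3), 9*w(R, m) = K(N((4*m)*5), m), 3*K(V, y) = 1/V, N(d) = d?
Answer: -238373/1620 ≈ -147.14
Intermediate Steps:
K(V, y) = 1/(3*V)
w(R, m) = 1/(540*m) (w(R, m) = (1/(3*(((4*m)*5))))/9 = (1/(3*((20*m))))/9 = ((1/(20*m))/3)/9 = (1/(60*m))/9 = 1/(540*m))
t(q) = -1/1620 (t(q) = (1/540)/(-3) = (1/540)*(-1/3) = -1/1620)
t(12)*233 - 147 = -1/1620*233 - 147 = -233/1620 - 147 = -238373/1620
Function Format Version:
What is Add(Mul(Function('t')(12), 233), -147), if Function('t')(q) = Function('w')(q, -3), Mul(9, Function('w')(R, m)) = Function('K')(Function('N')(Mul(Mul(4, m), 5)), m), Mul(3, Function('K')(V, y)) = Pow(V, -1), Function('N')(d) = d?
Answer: Rational(-238373, 1620) ≈ -147.14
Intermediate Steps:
Function('K')(V, y) = Mul(Rational(1, 3), Pow(V, -1))
Function('w')(R, m) = Mul(Rational(1, 540), Pow(m, -1)) (Function('w')(R, m) = Mul(Rational(1, 9), Mul(Rational(1, 3), Pow(Mul(Mul(4, m), 5), -1))) = Mul(Rational(1, 9), Mul(Rational(1, 3), Pow(Mul(20, m), -1))) = Mul(Rational(1, 9), Mul(Rational(1, 3), Mul(Rational(1, 20), Pow(m, -1)))) = Mul(Rational(1, 9), Mul(Rational(1, 60), Pow(m, -1))) = Mul(Rational(1, 540), Pow(m, -1)))
Function('t')(q) = Rational(-1, 1620) (Function('t')(q) = Mul(Rational(1, 540), Pow(-3, -1)) = Mul(Rational(1, 540), Rational(-1, 3)) = Rational(-1, 1620))
Add(Mul(Function('t')(12), 233), -147) = Add(Mul(Rational(-1, 1620), 233), -147) = Add(Rational(-233, 1620), -147) = Rational(-238373, 1620)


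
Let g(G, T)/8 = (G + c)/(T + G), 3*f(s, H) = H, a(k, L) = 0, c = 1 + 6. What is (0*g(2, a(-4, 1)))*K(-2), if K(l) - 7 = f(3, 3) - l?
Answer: 0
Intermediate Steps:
c = 7
f(s, H) = H/3
K(l) = 8 - l (K(l) = 7 + ((1/3)*3 - l) = 7 + (1 - l) = 8 - l)
g(G, T) = 8*(7 + G)/(G + T) (g(G, T) = 8*((G + 7)/(T + G)) = 8*((7 + G)/(G + T)) = 8*(7 + G)/(G + T))
(0*g(2, a(-4, 1)))*K(-2) = (0*(8*(7 + 2)/(2 + 0)))*(8 - 1*(-2)) = (0*(8*9/2))*(8 + 2) = (0*(8*(1/2)*9))*10 = (0*36)*10 = 0*10 = 0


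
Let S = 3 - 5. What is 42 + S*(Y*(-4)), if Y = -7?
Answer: -14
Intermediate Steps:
S = -2
42 + S*(Y*(-4)) = 42 - (-14)*(-4) = 42 - 2*28 = 42 - 56 = -14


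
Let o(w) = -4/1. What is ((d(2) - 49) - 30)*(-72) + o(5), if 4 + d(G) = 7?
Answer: 5468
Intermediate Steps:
d(G) = 3 (d(G) = -4 + 7 = 3)
o(w) = -4 (o(w) = -4*1 = -4)
((d(2) - 49) - 30)*(-72) + o(5) = ((3 - 49) - 30)*(-72) - 4 = (-46 - 30)*(-72) - 4 = -76*(-72) - 4 = 5472 - 4 = 5468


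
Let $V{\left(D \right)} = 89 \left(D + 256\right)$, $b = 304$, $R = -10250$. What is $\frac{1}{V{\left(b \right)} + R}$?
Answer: $\frac{1}{39590} \approx 2.5259 \cdot 10^{-5}$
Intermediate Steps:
$V{\left(D \right)} = 22784 + 89 D$ ($V{\left(D \right)} = 89 \left(256 + D\right) = 22784 + 89 D$)
$\frac{1}{V{\left(b \right)} + R} = \frac{1}{\left(22784 + 89 \cdot 304\right) - 10250} = \frac{1}{\left(22784 + 27056\right) - 10250} = \frac{1}{49840 - 10250} = \frac{1}{39590}$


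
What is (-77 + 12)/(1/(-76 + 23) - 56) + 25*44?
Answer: 3269345/2969 ≈ 1101.2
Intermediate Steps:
(-77 + 12)/(1/(-76 + 23) - 56) + 25*44 = -65/(1/(-53) - 56) + 1100 = -65/(-1/53 - 56) + 1100 = -65/(-2969/53) + 1100 = -65*(-53/2969) + 1100 = 3445/2969 + 1100 = 3269345/2969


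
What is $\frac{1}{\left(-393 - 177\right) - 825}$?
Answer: $- \frac{1}{1395} \approx -0.00071685$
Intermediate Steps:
$\frac{1}{\left(-393 - 177\right) - 825} = \frac{1}{-570 - 825} = \frac{1}{-1395} = - \frac{1}{1395}$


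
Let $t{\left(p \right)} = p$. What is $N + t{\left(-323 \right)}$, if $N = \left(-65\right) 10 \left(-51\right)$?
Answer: $32827$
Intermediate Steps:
$N = 33150$ ($N = \left(-650\right) \left(-51\right) = 33150$)
$N + t{\left(-323 \right)} = 33150 - 323 = 32827$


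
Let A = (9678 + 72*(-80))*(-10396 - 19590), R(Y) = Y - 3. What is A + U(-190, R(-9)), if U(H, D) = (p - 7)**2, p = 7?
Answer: -117485148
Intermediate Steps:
R(Y) = -3 + Y
U(H, D) = 0 (U(H, D) = (7 - 7)**2 = 0**2 = 0)
A = -117485148 (A = (9678 - 5760)*(-29986) = 3918*(-29986) = -117485148)
A + U(-190, R(-9)) = -117485148 + 0 = -117485148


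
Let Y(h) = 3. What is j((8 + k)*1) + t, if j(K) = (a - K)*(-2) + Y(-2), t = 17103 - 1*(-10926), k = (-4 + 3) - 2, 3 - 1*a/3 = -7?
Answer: 27982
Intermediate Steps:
a = 30 (a = 9 - 3*(-7) = 9 + 21 = 30)
k = -3 (k = -1 - 2 = -3)
t = 28029 (t = 17103 + 10926 = 28029)
j(K) = -57 + 2*K (j(K) = (30 - K)*(-2) + 3 = (-60 + 2*K) + 3 = -57 + 2*K)
j((8 + k)*1) + t = (-57 + 2*((8 - 3)*1)) + 28029 = (-57 + 2*(5*1)) + 28029 = (-57 + 2*5) + 28029 = (-57 + 10) + 28029 = -47 + 28029 = 27982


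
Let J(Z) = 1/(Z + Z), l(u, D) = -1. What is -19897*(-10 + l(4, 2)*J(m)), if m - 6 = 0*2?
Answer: 2407537/12 ≈ 2.0063e+5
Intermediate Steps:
m = 6 (m = 6 + 0*2 = 6 + 0 = 6)
J(Z) = 1/(2*Z)
-19897*(-10 + l(4, 2)*J(m)) = -19897*(-10 - 1/(2*6)) = -19897*(-10 - 1*1/12) = -19897*(-10 - 1/12) = -19897*(-121/12) = 2407537/12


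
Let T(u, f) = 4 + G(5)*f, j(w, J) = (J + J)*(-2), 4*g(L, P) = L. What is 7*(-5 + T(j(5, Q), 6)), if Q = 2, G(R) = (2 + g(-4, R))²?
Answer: 35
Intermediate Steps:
g(L, P) = L/4
G(R) = 1 (G(R) = (2 + (¼)*(-4))² = (2 - 1)² = 1² = 1)
j(w, J) = -4*J (j(w, J) = (2*J)*(-2) = -4*J)
T(u, f) = 4 + f (T(u, f) = 4 + 1*f = 4 + f)
7*(-5 + T(j(5, Q), 6)) = 7*(-5 + (4 + 6)) = 7*(-5 + 10) = 7*5 = 35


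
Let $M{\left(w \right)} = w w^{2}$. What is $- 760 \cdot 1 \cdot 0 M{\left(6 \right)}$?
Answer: $0$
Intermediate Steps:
$M{\left(w \right)} = w^{3}$
$- 760 \cdot 1 \cdot 0 M{\left(6 \right)} = - 760 \cdot 1 \cdot 0 \cdot 6^{3} = - 760 \cdot 0 \cdot 216 = \left(-760\right) 0 = 0$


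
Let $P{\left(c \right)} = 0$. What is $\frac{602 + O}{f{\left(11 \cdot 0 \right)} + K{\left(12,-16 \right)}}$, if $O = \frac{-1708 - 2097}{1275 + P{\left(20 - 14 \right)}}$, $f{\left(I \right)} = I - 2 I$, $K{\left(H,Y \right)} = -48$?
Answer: $- \frac{152749}{12240} \approx -12.479$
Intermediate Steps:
$f{\left(I \right)} = - I$
$O = - \frac{761}{255}$ ($O = \frac{-1708 - 2097}{1275 + 0} = - \frac{3805}{1275} = \left(-3805\right) \frac{1}{1275} = - \frac{761}{255} \approx -2.9843$)
$\frac{602 + O}{f{\left(11 \cdot 0 \right)} + K{\left(12,-16 \right)}} = \frac{602 - \frac{761}{255}}{- 11 \cdot 0 - 48} = \frac{152749}{255 \left(\left(-1\right) 0 - 48\right)} = \frac{152749}{255 \left(0 - 48\right)} = \frac{152749}{255 \left(-48\right)} = \frac{152749}{255} \left(- \frac{1}{48}\right) = - \frac{152749}{12240}$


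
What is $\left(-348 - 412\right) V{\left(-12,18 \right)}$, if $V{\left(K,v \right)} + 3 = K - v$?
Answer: $25080$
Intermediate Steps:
$V{\left(K,v \right)} = -3 + K - v$ ($V{\left(K,v \right)} = -3 + \left(K - v\right) = -3 + K - v$)
$\left(-348 - 412\right) V{\left(-12,18 \right)} = \left(-348 - 412\right) \left(-3 - 12 - 18\right) = - 760 \left(-3 - 12 - 18\right) = \left(-760\right) \left(-33\right) = 25080$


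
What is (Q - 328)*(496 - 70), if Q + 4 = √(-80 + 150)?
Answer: -141432 + 426*√70 ≈ -1.3787e+5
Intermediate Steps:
Q = -4 + √70 (Q = -4 + √(-80 + 150) = -4 + √70 ≈ 4.3666)
(Q - 328)*(496 - 70) = ((-4 + √70) - 328)*(496 - 70) = (-332 + √70)*426 = -141432 + 426*√70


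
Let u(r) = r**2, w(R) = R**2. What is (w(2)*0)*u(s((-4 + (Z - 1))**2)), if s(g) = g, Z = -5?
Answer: 0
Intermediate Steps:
(w(2)*0)*u(s((-4 + (Z - 1))**2)) = (2**2*0)*((-4 + (-5 - 1))**2)**2 = (4*0)*((-4 - 6)**2)**2 = 0*((-10)**2)**2 = 0*100**2 = 0*10000 = 0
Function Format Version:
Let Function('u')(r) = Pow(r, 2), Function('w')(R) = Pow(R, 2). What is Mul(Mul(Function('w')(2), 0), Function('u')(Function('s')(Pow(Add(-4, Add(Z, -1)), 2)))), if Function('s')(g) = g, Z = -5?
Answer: 0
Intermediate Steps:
Mul(Mul(Function('w')(2), 0), Function('u')(Function('s')(Pow(Add(-4, Add(Z, -1)), 2)))) = Mul(Mul(Pow(2, 2), 0), Pow(Pow(Add(-4, Add(-5, -1)), 2), 2)) = Mul(Mul(4, 0), Pow(Pow(Add(-4, -6), 2), 2)) = Mul(0, Pow(Pow(-10, 2), 2)) = Mul(0, Pow(100, 2)) = Mul(0, 10000) = 0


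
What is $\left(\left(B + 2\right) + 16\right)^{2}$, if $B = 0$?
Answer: $324$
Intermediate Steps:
$\left(\left(B + 2\right) + 16\right)^{2} = \left(\left(0 + 2\right) + 16\right)^{2} = \left(2 + 16\right)^{2} = 18^{2} = 324$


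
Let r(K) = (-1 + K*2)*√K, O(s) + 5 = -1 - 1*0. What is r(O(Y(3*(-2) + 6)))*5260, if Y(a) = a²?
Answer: -68380*I*√6 ≈ -1.675e+5*I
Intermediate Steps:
O(s) = -6 (O(s) = -5 + (-1 - 1*0) = -5 + (-1 + 0) = -5 - 1 = -6)
r(K) = √K*(-1 + 2*K) (r(K) = (-1 + 2*K)*√K = √K*(-1 + 2*K))
r(O(Y(3*(-2) + 6)))*5260 = (√(-6)*(-1 + 2*(-6)))*5260 = ((I*√6)*(-1 - 12))*5260 = ((I*√6)*(-13))*5260 = -13*I*√6*5260 = -68380*I*√6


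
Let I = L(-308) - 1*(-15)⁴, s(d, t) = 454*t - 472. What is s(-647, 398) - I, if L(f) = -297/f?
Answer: 6463633/28 ≈ 2.3084e+5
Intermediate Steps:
s(d, t) = -472 + 454*t
I = -1417473/28 (I = -297/(-308) - 1*(-15)⁴ = -297*(-1/308) - 1*50625 = 27/28 - 50625 = -1417473/28 ≈ -50624.)
s(-647, 398) - I = (-472 + 454*398) - 1*(-1417473/28) = (-472 + 180692) + 1417473/28 = 180220 + 1417473/28 = 6463633/28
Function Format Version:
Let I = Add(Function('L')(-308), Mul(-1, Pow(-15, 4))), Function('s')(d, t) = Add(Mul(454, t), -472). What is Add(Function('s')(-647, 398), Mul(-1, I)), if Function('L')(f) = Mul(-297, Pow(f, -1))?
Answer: Rational(6463633, 28) ≈ 2.3084e+5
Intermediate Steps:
Function('s')(d, t) = Add(-472, Mul(454, t))
I = Rational(-1417473, 28) (I = Add(Mul(-297, Pow(-308, -1)), Mul(-1, Pow(-15, 4))) = Add(Mul(-297, Rational(-1, 308)), Mul(-1, 50625)) = Add(Rational(27, 28), -50625) = Rational(-1417473, 28) ≈ -50624.)
Add(Function('s')(-647, 398), Mul(-1, I)) = Add(Add(-472, Mul(454, 398)), Mul(-1, Rational(-1417473, 28))) = Add(Add(-472, 180692), Rational(1417473, 28)) = Add(180220, Rational(1417473, 28)) = Rational(6463633, 28)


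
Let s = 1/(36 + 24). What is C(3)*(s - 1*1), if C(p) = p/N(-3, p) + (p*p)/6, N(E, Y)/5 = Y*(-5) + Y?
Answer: -1711/1200 ≈ -1.4258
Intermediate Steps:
s = 1/60 ≈ 0.016667
N(E, Y) = -20*Y (N(E, Y) = 5*(Y*(-5) + Y) = 5*(-5*Y + Y) = 5*(-4*Y) = -20*Y)
C(p) = -1/20 + p**2/6 (C(p) = p/((-20*p)) + (p*p)/6 = p*(-1/(20*p)) + p**2*(1/6) = -1/20 + p**2/6)
C(3)*(s - 1*1) = (-1/20 + (1/6)*3**2)*(1/60 - 1*1) = (-1/20 + (1/6)*9)*(1/60 - 1) = (-1/20 + 3/2)*(-59/60) = (29/20)*(-59/60) = -1711/1200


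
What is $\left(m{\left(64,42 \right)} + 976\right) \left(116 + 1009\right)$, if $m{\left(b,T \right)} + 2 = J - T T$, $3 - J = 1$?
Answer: $-886500$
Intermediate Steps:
$J = 2$ ($J = 3 - 1 = 2$)
$m{\left(b,T \right)} = - T^{2}$ ($m{\left(b,T \right)} = -2 - \left(-2 + T T\right) = -2 - \left(-2 + T^{2}\right) = - T^{2}$)
$\left(m{\left(64,42 \right)} + 976\right) \left(116 + 1009\right) = \left(- 42^{2} + 976\right) \left(116 + 1009\right) = \left(\left(-1\right) 1764 + 976\right) 1125 = \left(-1764 + 976\right) 1125 = \left(-788\right) 1125 = -886500$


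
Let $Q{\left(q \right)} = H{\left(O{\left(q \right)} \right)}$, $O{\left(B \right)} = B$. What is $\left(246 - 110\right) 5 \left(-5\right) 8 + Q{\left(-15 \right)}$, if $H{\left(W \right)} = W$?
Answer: $-27215$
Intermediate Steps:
$Q{\left(q \right)} = q$
$\left(246 - 110\right) 5 \left(-5\right) 8 + Q{\left(-15 \right)} = \left(246 - 110\right) 5 \left(-5\right) 8 - 15 = 136 \left(\left(-25\right) 8\right) - 15 = 136 \left(-200\right) - 15 = -27200 - 15 = -27215$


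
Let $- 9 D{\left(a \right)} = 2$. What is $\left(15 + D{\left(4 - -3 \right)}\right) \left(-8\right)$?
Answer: $- \frac{1064}{9} \approx -118.22$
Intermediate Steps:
$D{\left(a \right)} = - \frac{2}{9}$ ($D{\left(a \right)} = \left(- \frac{1}{9}\right) 2 = - \frac{2}{9}$)
$\left(15 + D{\left(4 - -3 \right)}\right) \left(-8\right) = \left(15 - \frac{2}{9}\right) \left(-8\right) = \frac{133}{9} \left(-8\right) = - \frac{1064}{9}$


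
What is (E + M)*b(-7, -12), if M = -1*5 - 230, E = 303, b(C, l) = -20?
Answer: -1360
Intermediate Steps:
M = -235 (M = -5 - 230 = -235)
(E + M)*b(-7, -12) = (303 - 235)*(-20) = 68*(-20) = -1360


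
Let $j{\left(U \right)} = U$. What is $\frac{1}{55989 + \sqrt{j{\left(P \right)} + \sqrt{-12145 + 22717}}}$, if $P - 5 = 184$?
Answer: $\frac{1}{55989 + \sqrt{189 + 2 \sqrt{2643}}} \approx 1.7855 \cdot 10^{-5}$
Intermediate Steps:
$P = 189$ ($P = 5 + 184 = 189$)
$\frac{1}{55989 + \sqrt{j{\left(P \right)} + \sqrt{-12145 + 22717}}} = \frac{1}{55989 + \sqrt{189 + \sqrt{-12145 + 22717}}} = \frac{1}{55989 + \sqrt{189 + \sqrt{10572}}} = \frac{1}{55989 + \sqrt{189 + 2 \sqrt{2643}}}$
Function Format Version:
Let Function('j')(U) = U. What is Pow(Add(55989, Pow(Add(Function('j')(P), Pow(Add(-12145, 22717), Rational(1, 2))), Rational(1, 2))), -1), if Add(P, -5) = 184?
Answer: Pow(Add(55989, Pow(Add(189, Mul(2, Pow(2643, Rational(1, 2)))), Rational(1, 2))), -1) ≈ 1.7855e-5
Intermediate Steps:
P = 189 (P = Add(5, 184) = 189)
Pow(Add(55989, Pow(Add(Function('j')(P), Pow(Add(-12145, 22717), Rational(1, 2))), Rational(1, 2))), -1) = Pow(Add(55989, Pow(Add(189, Pow(Add(-12145, 22717), Rational(1, 2))), Rational(1, 2))), -1) = Pow(Add(55989, Pow(Add(189, Pow(10572, Rational(1, 2))), Rational(1, 2))), -1) = Pow(Add(55989, Pow(Add(189, Mul(2, Pow(2643, Rational(1, 2)))), Rational(1, 2))), -1)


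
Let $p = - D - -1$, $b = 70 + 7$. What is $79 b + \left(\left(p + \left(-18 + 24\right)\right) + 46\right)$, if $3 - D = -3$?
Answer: $6130$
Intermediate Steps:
$D = 6$ ($D = 3 - -3 = 3 + 3 = 6$)
$b = 77$
$p = -5$ ($p = \left(-1\right) 6 - -1 = -6 + \left(-2 + 3\right) = -6 + 1 = -5$)
$79 b + \left(\left(p + \left(-18 + 24\right)\right) + 46\right) = 79 \cdot 77 + \left(\left(-5 + \left(-18 + 24\right)\right) + 46\right) = 6083 + \left(\left(-5 + 6\right) + 46\right) = 6083 + \left(1 + 46\right) = 6083 + 47 = 6130$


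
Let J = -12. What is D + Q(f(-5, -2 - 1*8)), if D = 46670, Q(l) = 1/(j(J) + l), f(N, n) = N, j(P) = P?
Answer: 793389/17 ≈ 46670.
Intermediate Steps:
Q(l) = 1/(-12 + l)
D + Q(f(-5, -2 - 1*8)) = 46670 + 1/(-12 - 5) = 46670 + 1/(-17) = 46670 - 1/17 = 793389/17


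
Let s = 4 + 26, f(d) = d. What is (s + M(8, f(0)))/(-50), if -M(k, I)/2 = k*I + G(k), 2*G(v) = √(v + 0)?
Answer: -⅗ + √2/25 ≈ -0.54343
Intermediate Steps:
G(v) = √v/2 (G(v) = √(v + 0)/2 = √v/2)
s = 30
M(k, I) = -√k - 2*I*k (M(k, I) = -2*(k*I + √k/2) = -2*(I*k + √k/2) = -2*(√k/2 + I*k) = -√k - 2*I*k)
(s + M(8, f(0)))/(-50) = (30 + (-√8 - 2*0*8))/(-50) = (30 + (-2*√2 + 0))*(-1/50) = (30 - 2*√2)*(-1/50) = -⅗ + √2/25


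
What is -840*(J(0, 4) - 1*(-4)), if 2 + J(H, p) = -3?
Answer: 840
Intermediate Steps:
J(H, p) = -5 (J(H, p) = -2 - 3 = -5)
-840*(J(0, 4) - 1*(-4)) = -840*(-5 - 1*(-4)) = -840*(-5 + 4) = -840*(-1) = 840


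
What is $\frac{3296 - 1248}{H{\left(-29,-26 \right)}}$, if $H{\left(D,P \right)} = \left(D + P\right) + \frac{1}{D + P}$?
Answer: $- \frac{56320}{1513} \approx -37.224$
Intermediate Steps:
$H{\left(D,P \right)} = D + P + \frac{1}{D + P}$
$\frac{3296 - 1248}{H{\left(-29,-26 \right)}} = \frac{3296 - 1248}{\frac{1}{-29 - 26} \left(1 + \left(-29\right)^{2} + \left(-26\right)^{2} + 2 \left(-29\right) \left(-26\right)\right)} = \frac{3296 - 1248}{\frac{1}{-55} \left(1 + 841 + 676 + 1508\right)} = \frac{2048}{\left(- \frac{1}{55}\right) 3026} = \frac{2048}{- \frac{3026}{55}} = 2048 \left(- \frac{55}{3026}\right) = - \frac{56320}{1513}$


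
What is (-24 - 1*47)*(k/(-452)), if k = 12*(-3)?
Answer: -639/113 ≈ -5.6549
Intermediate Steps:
k = -36
(-24 - 1*47)*(k/(-452)) = (-24 - 1*47)*(-36/(-452)) = (-24 - 47)*(-36*(-1/452)) = -71*9/113 = -639/113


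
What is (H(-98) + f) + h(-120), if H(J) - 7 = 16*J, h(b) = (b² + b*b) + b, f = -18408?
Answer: 8711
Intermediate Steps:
h(b) = b + 2*b² (h(b) = (b² + b²) + b = 2*b² + b = b + 2*b²)
H(J) = 7 + 16*J
(H(-98) + f) + h(-120) = ((7 + 16*(-98)) - 18408) - 120*(1 + 2*(-120)) = ((7 - 1568) - 18408) - 120*(1 - 240) = (-1561 - 18408) - 120*(-239) = -19969 + 28680 = 8711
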